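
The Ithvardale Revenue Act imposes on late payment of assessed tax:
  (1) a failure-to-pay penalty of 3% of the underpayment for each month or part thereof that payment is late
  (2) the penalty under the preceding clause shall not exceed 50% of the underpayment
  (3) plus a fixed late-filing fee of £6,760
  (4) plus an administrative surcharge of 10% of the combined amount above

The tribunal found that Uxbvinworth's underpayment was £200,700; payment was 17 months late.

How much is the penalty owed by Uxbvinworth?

Accrued rate: 3% × 17 = 51%, capped at 50% → 50%
Failure-to-pay penalty: 50% of £200,700 = £100,350
Penalty before surcharge: £100,350 + £6,760 = £107,110
Administrative surcharge: 10% of £107,110 = £10,711
Total penalty: £107,110 + £10,711 = £117,821

Penalty: £117,821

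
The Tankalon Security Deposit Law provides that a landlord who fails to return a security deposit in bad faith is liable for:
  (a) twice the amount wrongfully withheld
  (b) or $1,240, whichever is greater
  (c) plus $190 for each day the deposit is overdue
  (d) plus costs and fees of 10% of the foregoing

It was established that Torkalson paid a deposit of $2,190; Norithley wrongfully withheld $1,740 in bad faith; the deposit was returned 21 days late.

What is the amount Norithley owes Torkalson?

Doubled: 2 × $1,740 = $3,480
Minimum $1,240: $3,480 meets the minimum, no increase.
Late-return penalty: 21 × $190 = $3,990
Damages plus late penalty: $3,480 + $3,990 = $7,470
Costs and fees: 10% of $7,470 = $747
Total recovery: $7,470 + $747 = $8,217

$8,217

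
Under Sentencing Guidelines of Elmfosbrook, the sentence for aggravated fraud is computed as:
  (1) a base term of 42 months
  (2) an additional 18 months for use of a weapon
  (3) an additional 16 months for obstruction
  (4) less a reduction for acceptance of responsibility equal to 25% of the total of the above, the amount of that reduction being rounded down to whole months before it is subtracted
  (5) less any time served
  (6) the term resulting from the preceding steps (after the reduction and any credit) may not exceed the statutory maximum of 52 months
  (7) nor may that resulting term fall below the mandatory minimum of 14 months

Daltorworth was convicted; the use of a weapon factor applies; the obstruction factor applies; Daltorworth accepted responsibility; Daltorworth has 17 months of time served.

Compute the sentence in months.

Use of a weapon enhancement: +18 months
Obstruction enhancement: +16 months
Adjusted term: 42 months + 18 months + 16 months = 76 months
Acceptance of responsibility reduction: 25% of 76 months = 19 months (rounded down)
After reduction: 76 − 19 = 57 months
Less time served: 57 months − 17 months = 40 months
Cap at 52 months: 40 months is within the cap, no reduction.
Minimum 14 months: 40 months meets the minimum, no increase.

40 months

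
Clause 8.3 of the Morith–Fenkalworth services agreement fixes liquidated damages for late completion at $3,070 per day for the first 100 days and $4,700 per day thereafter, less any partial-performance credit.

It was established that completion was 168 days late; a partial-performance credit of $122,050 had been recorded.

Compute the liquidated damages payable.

First 100 days: 100 × $3,070 = $307,000
Remaining days: (168 − 100) × $4,700 = $319,600
Accrued per-day damages: $307,000 + $319,600 = $626,600
Less partial-performance credit: $626,600 − $122,050 = $504,550

$504,550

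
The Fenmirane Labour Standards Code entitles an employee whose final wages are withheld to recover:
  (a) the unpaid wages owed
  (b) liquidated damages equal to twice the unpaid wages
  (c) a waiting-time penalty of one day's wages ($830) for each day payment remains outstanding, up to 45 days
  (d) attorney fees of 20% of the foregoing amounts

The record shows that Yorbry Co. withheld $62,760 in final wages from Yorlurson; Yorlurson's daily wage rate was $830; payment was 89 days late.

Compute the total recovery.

Doubled: 2 × $62,760 = $125,520
Penalty days: min(89, 45) = 45
Waiting-time penalty: 45 × $830 = $37,350
Subtotal: $62,760 + $125,520 + $37,350 = $225,630
Attorney fees: 20% of $225,630 = $45,126
Total award: $225,630 + $45,126 = $270,756

$270,756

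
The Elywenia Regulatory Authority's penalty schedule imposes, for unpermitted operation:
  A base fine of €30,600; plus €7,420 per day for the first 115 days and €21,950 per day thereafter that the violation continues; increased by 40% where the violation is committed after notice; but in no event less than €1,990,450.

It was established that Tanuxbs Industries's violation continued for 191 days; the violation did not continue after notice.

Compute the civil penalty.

First 115 days: 115 × €7,420 = €853,300
Remaining days: (191 − 115) × €21,950 = €1,668,200
Per-day component: €853,300 + €1,668,200 = €2,521,500
Base plus per-day: €30,600 + €2,521,500 = €2,552,100
The violation did not continue after notice: no 40% increase.
Minimum €1,990,450: €2,552,100 meets the minimum, no increase.

€2,552,100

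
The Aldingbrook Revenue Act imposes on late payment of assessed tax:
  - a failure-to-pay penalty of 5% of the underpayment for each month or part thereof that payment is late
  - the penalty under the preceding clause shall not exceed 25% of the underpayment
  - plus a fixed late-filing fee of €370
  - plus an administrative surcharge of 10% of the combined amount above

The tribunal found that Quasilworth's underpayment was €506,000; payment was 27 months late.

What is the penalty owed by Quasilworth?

Accrued rate: 5% × 27 = 135%, capped at 25% → 25%
Failure-to-pay penalty: 25% of €506,000 = €126,500
Penalty before surcharge: €126,500 + €370 = €126,870
Administrative surcharge: 10% of €126,870 = €12,687
Total penalty: €126,870 + €12,687 = €139,557

€139,557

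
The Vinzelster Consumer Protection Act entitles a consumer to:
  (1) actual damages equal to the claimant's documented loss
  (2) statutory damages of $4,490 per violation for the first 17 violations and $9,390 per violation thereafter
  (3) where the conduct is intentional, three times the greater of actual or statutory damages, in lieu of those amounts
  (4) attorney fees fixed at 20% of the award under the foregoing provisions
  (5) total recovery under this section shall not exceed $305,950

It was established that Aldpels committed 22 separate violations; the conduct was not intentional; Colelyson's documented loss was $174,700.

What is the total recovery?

Total recovery: $305,950

First 17 violations: 17 × $4,490 = $76,330
Remaining violations: (22 − 17) × $9,390 = $46,950
Statutory damages: $76,330 + $46,950 = $123,280
Conduct not intentional: the in-lieu enhancement does not apply.
Actual plus statutory damages: $174,700 + $123,280 = $297,980
Attorney fees: 20% of $297,980 = $59,596
Total before cap: $297,980 + $59,596 = $357,576
Cap at $305,950: $357,576 exceeds the cap → $305,950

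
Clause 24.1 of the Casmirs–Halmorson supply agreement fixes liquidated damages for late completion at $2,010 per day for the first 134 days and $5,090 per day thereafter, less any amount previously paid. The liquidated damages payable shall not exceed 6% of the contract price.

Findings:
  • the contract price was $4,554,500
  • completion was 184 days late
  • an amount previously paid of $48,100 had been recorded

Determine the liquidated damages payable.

Liquidated damages: $273,270

First 134 days: 134 × $2,010 = $269,340
Remaining days: (184 − 134) × $5,090 = $254,500
Accrued per-day damages: $269,340 + $254,500 = $523,840
Less amount previously paid: $523,840 − $48,100 = $475,740
Cap: 6% of $4,554,500 = $273,270
Cap at $273,270: $475,740 exceeds the cap → $273,270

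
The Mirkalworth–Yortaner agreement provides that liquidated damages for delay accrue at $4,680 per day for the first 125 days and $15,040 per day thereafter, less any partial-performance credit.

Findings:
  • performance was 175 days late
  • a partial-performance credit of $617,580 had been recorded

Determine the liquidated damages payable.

$719,420

First 125 days: 125 × $4,680 = $585,000
Remaining days: (175 − 125) × $15,040 = $752,000
Accrued per-day damages: $585,000 + $752,000 = $1,337,000
Less partial-performance credit: $1,337,000 − $617,580 = $719,420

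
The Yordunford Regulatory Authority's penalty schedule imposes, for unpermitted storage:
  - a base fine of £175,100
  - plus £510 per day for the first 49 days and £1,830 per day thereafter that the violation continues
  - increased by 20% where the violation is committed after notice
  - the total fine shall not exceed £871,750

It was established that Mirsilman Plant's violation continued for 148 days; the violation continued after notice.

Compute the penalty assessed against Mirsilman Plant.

£457,512

First 49 days: 49 × £510 = £24,990
Remaining days: (148 − 49) × £1,830 = £181,170
Per-day component: £24,990 + £181,170 = £206,160
Base plus per-day: £175,100 + £206,160 = £381,260
Enhancement: 20% of £381,260 = £76,252
Enhanced fine: £381,260 + £76,252 = £457,512
Cap at £871,750: £457,512 is within the cap, no reduction.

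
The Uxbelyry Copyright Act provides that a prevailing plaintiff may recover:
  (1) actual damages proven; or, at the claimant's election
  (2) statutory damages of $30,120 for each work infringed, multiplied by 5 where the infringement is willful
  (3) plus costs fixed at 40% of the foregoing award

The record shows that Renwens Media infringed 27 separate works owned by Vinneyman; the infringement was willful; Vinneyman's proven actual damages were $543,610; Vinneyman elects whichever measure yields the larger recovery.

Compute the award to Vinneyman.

$5,692,680

Statutory damages: 27 × $30,120 = $813,240
Multiplied by 5: 5 × $813,240 = $4,066,200
Greater of actual damages ($543,610) or enhanced statutory damages ($4,066,200): $4,066,200
Costs: 40% of $4,066,200 = $1,626,480
Award plus costs: $4,066,200 + $1,626,480 = $5,692,680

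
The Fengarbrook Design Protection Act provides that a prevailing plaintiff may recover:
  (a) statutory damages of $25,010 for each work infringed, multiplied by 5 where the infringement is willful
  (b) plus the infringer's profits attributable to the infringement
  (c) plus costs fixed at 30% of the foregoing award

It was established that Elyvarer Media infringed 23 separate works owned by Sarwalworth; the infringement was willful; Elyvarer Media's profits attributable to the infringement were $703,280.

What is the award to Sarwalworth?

Award: $4,653,259

Statutory damages: 23 × $25,010 = $575,230
Multiplied by 5: 5 × $575,230 = $2,876,150
Combined award: $2,876,150 + $703,280 = $3,579,430
Costs: 30% of $3,579,430 = $1,073,829
Award plus costs: $3,579,430 + $1,073,829 = $4,653,259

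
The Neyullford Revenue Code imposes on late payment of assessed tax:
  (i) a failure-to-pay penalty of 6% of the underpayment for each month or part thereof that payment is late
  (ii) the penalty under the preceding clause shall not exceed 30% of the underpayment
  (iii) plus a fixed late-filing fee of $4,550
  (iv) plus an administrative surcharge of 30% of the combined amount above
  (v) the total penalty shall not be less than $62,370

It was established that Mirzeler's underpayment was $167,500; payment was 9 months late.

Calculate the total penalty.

$71,240

Accrued rate: 6% × 9 = 54%, capped at 30% → 30%
Failure-to-pay penalty: 30% of $167,500 = $50,250
Penalty before surcharge: $50,250 + $4,550 = $54,800
Administrative surcharge: 30% of $54,800 = $16,440
Total penalty: $54,800 + $16,440 = $71,240
Minimum $62,370: $71,240 meets the minimum, no increase.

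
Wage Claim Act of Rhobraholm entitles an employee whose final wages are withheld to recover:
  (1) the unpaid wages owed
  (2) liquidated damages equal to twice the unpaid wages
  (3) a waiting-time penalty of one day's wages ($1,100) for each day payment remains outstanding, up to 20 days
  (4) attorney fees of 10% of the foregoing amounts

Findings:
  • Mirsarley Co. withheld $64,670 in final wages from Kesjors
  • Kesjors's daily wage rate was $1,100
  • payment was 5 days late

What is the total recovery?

$219,461

Doubled: 2 × $64,670 = $129,340
Penalty days: min(5, 20) = 5
Waiting-time penalty: 5 × $1,100 = $5,500
Subtotal: $64,670 + $129,340 + $5,500 = $199,510
Attorney fees: 10% of $199,510 = $19,951
Total award: $199,510 + $19,951 = $219,461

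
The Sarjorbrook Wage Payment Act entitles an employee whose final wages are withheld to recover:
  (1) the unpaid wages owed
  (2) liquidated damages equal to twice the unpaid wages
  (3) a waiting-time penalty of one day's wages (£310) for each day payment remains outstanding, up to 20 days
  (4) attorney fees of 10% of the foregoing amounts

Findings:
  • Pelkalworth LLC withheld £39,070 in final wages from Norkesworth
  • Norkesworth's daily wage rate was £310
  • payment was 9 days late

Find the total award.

Total award: £132,000

Doubled: 2 × £39,070 = £78,140
Penalty days: min(9, 20) = 9
Waiting-time penalty: 9 × £310 = £2,790
Subtotal: £39,070 + £78,140 + £2,790 = £120,000
Attorney fees: 10% of £120,000 = £12,000
Total award: £120,000 + £12,000 = £132,000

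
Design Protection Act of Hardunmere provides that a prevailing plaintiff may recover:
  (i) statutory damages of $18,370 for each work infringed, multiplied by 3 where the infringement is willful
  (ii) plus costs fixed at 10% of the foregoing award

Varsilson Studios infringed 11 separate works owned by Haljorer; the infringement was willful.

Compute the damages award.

Statutory damages: 11 × $18,370 = $202,070
Trebled: 3 × $202,070 = $606,210
Costs: 10% of $606,210 = $60,621
Award plus costs: $606,210 + $60,621 = $666,831

$666,831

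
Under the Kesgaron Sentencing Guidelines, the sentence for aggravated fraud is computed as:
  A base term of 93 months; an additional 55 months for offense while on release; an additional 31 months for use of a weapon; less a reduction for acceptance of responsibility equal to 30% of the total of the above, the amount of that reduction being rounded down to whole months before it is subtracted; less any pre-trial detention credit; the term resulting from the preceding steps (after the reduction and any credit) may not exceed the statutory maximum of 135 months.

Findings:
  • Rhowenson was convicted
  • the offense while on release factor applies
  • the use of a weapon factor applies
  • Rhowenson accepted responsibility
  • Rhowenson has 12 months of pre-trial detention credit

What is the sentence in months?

Sentence: 114 months

Offense while on release enhancement: +55 months
Use of a weapon enhancement: +31 months
Adjusted term: 93 months + 55 months + 31 months = 179 months
Acceptance of responsibility reduction: 30% of 179 months = 53 months (rounded down)
After reduction: 179 − 53 = 126 months
Less pre-trial detention credit: 126 months − 12 months = 114 months
Cap at 135 months: 114 months is within the cap, no reduction.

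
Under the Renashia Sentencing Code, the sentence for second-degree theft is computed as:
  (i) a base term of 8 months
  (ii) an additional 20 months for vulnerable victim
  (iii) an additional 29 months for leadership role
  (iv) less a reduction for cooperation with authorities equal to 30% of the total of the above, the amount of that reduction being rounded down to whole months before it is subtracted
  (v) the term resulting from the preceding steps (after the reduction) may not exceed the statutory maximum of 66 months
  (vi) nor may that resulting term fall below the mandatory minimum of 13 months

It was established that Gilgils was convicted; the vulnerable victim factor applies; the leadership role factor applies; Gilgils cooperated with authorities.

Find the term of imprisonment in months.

40 months

Vulnerable victim enhancement: +20 months
Leadership role enhancement: +29 months
Adjusted term: 8 months + 20 months + 29 months = 57 months
Cooperation with authorities reduction: 30% of 57 months = 17 months (rounded down)
After reduction: 57 − 17 = 40 months
Cap at 66 months: 40 months is within the cap, no reduction.
Minimum 13 months: 40 months meets the minimum, no increase.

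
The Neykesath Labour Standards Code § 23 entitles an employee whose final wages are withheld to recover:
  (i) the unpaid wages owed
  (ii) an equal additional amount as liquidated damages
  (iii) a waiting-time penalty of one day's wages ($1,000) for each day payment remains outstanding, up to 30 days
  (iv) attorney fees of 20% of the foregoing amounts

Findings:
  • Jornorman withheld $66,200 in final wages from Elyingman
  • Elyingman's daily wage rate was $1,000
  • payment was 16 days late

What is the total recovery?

Liquidated damages (equal amount): $66,200
Penalty days: min(16, 30) = 16
Waiting-time penalty: 16 × $1,000 = $16,000
Subtotal: $66,200 + $66,200 + $16,000 = $148,400
Attorney fees: 20% of $148,400 = $29,680
Total award: $148,400 + $29,680 = $178,080

$178,080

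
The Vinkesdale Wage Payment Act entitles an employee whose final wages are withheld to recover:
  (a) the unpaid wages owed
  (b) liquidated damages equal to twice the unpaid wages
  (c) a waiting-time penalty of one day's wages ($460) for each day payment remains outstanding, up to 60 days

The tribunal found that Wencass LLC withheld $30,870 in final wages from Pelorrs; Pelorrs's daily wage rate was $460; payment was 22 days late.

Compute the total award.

$102,730

Doubled: 2 × $30,870 = $61,740
Penalty days: min(22, 60) = 22
Waiting-time penalty: 22 × $460 = $10,120
Total award: $30,870 + $61,740 + $10,120 = $102,730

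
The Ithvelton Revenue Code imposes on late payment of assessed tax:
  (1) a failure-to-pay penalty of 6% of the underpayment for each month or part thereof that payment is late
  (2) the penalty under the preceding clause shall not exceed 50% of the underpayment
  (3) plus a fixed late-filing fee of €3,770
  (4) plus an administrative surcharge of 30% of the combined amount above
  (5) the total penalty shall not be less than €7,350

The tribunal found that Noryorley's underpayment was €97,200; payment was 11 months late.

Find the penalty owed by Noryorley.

Accrued rate: 6% × 11 = 66%, capped at 50% → 50%
Failure-to-pay penalty: 50% of €97,200 = €48,600
Penalty before surcharge: €48,600 + €3,770 = €52,370
Administrative surcharge: 30% of €52,370 = €15,711
Total penalty: €52,370 + €15,711 = €68,081
Minimum €7,350: €68,081 meets the minimum, no increase.

Penalty: €68,081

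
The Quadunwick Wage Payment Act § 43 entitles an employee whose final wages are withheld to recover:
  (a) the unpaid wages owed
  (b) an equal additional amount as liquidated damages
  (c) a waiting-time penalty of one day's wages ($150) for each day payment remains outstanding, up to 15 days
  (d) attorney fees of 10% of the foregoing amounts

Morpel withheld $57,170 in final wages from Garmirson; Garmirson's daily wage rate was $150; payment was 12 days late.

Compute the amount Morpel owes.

$127,754

Liquidated damages (equal amount): $57,170
Penalty days: min(12, 15) = 12
Waiting-time penalty: 12 × $150 = $1,800
Subtotal: $57,170 + $57,170 + $1,800 = $116,140
Attorney fees: 10% of $116,140 = $11,614
Total award: $116,140 + $11,614 = $127,754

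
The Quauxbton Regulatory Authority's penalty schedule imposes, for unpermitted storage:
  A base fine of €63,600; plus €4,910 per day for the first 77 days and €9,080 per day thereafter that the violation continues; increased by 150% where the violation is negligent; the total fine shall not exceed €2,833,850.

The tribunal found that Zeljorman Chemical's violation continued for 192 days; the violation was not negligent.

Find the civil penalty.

First 77 days: 77 × €4,910 = €378,070
Remaining days: (192 − 77) × €9,080 = €1,044,200
Per-day component: €378,070 + €1,044,200 = €1,422,270
Base plus per-day: €63,600 + €1,422,270 = €1,485,870
The violation was not negligent: no 150% increase.
Cap at €2,833,850: €1,485,870 is within the cap, no reduction.

€1,485,870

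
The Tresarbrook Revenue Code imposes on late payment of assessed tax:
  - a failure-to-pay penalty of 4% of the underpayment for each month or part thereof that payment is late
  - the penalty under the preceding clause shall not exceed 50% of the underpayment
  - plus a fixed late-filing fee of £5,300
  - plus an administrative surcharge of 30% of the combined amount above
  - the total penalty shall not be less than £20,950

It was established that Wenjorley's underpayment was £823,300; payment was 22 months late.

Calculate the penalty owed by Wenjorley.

Penalty: £542,035

Accrued rate: 4% × 22 = 88%, capped at 50% → 50%
Failure-to-pay penalty: 50% of £823,300 = £411,650
Penalty before surcharge: £411,650 + £5,300 = £416,950
Administrative surcharge: 30% of £416,950 = £125,085
Total penalty: £416,950 + £125,085 = £542,035
Minimum £20,950: £542,035 meets the minimum, no increase.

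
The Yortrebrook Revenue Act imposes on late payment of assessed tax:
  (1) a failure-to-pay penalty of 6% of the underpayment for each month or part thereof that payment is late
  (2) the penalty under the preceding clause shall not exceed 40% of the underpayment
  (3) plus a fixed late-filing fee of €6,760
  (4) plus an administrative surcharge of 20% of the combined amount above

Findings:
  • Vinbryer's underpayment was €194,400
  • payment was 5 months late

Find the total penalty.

Accrued rate: 6% × 5 = 30%, capped at 40% → 30%
Failure-to-pay penalty: 30% of €194,400 = €58,320
Penalty before surcharge: €58,320 + €6,760 = €65,080
Administrative surcharge: 20% of €65,080 = €13,016
Total penalty: €65,080 + €13,016 = €78,096

€78,096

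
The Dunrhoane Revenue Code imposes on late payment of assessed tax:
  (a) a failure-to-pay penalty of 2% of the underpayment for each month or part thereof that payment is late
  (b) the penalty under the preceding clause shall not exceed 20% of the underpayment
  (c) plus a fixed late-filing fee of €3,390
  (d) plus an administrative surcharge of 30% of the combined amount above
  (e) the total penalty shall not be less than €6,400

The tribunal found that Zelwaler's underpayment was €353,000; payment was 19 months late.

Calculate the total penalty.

Accrued rate: 2% × 19 = 38%, capped at 20% → 20%
Failure-to-pay penalty: 20% of €353,000 = €70,600
Penalty before surcharge: €70,600 + €3,390 = €73,990
Administrative surcharge: 30% of €73,990 = €22,197
Total penalty: €73,990 + €22,197 = €96,187
Minimum €6,400: €96,187 meets the minimum, no increase.

Penalty: €96,187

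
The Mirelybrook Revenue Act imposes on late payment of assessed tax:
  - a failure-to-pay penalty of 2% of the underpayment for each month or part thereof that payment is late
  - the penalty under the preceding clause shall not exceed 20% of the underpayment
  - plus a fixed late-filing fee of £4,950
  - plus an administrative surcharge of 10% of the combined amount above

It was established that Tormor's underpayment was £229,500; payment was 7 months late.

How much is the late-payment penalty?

Accrued rate: 2% × 7 = 14%, capped at 20% → 14%
Failure-to-pay penalty: 14% of £229,500 = £32,130
Penalty before surcharge: £32,130 + £4,950 = £37,080
Administrative surcharge: 10% of £37,080 = £3,708
Total penalty: £37,080 + £3,708 = £40,788

£40,788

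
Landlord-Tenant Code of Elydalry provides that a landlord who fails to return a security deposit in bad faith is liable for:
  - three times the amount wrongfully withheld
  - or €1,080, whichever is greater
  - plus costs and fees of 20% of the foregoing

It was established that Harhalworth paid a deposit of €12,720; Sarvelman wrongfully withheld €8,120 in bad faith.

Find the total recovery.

Trebled: 3 × €8,120 = €24,360
Minimum €1,080: €24,360 meets the minimum, no increase.
Costs and fees: 20% of €24,360 = €4,872
Total recovery: €24,360 + €4,872 = €29,232

€29,232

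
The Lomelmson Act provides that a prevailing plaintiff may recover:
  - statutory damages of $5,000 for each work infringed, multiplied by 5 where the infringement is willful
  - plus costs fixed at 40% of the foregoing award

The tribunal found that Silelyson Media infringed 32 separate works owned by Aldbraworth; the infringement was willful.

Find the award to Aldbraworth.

Statutory damages: 32 × $5,000 = $160,000
Multiplied by 5: 5 × $160,000 = $800,000
Costs: 40% of $800,000 = $320,000
Award plus costs: $800,000 + $320,000 = $1,120,000

$1,120,000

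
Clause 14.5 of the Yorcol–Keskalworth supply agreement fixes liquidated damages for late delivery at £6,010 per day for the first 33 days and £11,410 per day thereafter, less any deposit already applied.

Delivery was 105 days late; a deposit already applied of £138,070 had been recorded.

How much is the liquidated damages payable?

£881,780

First 33 days: 33 × £6,010 = £198,330
Remaining days: (105 − 33) × £11,410 = £821,520
Accrued per-day damages: £198,330 + £821,520 = £1,019,850
Less deposit already applied: £1,019,850 − £138,070 = £881,780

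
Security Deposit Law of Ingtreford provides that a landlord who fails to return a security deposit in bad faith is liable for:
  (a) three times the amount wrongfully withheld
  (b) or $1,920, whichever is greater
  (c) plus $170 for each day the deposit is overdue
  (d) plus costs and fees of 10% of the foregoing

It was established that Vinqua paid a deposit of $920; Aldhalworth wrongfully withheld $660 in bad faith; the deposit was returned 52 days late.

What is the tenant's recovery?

$11,902

Trebled: 3 × $660 = $1,980
Minimum $1,920: $1,980 meets the minimum, no increase.
Late-return penalty: 52 × $170 = $8,840
Damages plus late penalty: $1,980 + $8,840 = $10,820
Costs and fees: 10% of $10,820 = $1,082
Total recovery: $10,820 + $1,082 = $11,902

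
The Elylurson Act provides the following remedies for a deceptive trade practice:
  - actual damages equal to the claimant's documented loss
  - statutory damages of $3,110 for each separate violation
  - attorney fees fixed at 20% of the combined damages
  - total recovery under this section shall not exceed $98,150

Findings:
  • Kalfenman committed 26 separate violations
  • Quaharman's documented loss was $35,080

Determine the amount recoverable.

$98,150

Statutory damages: 26 × $3,110 = $80,860
Combined damages: $35,080 + $80,860 = $115,940
Attorney fees: 20% of $115,940 = $23,188
Total before cap: $115,940 + $23,188 = $139,128
Cap at $98,150: $139,128 exceeds the cap → $98,150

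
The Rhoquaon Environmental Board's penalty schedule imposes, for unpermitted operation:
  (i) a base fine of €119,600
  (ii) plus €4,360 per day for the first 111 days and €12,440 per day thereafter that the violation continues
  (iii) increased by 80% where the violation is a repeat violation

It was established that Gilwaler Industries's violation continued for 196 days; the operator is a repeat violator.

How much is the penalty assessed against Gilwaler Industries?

€2,989,728

First 111 days: 111 × €4,360 = €483,960
Remaining days: (196 − 111) × €12,440 = €1,057,400
Per-day component: €483,960 + €1,057,400 = €1,541,360
Base plus per-day: €119,600 + €1,541,360 = €1,660,960
Enhancement: 80% of €1,660,960 = €1,328,768
Enhanced fine: €1,660,960 + €1,328,768 = €2,989,728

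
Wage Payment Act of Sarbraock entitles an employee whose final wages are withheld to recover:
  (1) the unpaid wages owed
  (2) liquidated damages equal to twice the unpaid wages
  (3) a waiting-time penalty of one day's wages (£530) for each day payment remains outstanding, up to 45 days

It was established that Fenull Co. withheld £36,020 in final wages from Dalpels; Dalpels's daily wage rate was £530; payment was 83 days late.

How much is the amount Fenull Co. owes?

£131,910

Doubled: 2 × £36,020 = £72,040
Penalty days: min(83, 45) = 45
Waiting-time penalty: 45 × £530 = £23,850
Total award: £36,020 + £72,040 + £23,850 = £131,910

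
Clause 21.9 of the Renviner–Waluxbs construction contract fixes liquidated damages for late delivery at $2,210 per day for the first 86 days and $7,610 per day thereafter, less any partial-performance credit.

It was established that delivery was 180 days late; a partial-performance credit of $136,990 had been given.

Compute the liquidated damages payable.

Liquidated damages: $768,410

First 86 days: 86 × $2,210 = $190,060
Remaining days: (180 − 86) × $7,610 = $715,340
Accrued per-day damages: $190,060 + $715,340 = $905,400
Less partial-performance credit: $905,400 − $136,990 = $768,410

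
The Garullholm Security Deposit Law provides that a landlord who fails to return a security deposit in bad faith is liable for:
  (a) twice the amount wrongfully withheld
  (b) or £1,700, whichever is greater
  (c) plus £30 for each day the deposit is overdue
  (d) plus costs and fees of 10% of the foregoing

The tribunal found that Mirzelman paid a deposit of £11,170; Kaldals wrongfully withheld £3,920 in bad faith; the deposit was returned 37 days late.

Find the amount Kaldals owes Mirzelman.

Doubled: 2 × £3,920 = £7,840
Minimum £1,700: £7,840 meets the minimum, no increase.
Late-return penalty: 37 × £30 = £1,110
Damages plus late penalty: £7,840 + £1,110 = £8,950
Costs and fees: 10% of £8,950 = £895
Total recovery: £8,950 + £895 = £9,845

Recovery: £9,845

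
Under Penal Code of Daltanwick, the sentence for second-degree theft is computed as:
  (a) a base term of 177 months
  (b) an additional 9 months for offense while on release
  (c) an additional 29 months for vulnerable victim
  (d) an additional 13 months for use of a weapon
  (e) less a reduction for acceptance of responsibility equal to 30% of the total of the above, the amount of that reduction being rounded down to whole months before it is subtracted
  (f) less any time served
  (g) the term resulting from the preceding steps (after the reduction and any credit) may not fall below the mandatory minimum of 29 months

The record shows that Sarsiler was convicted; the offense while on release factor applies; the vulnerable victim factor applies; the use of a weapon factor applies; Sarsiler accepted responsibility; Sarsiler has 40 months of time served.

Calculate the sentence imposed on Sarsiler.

120 months

Offense while on release enhancement: +9 months
Vulnerable victim enhancement: +29 months
Use of a weapon enhancement: +13 months
Adjusted term: 177 months + 9 months + 29 months + 13 months = 228 months
Acceptance of responsibility reduction: 30% of 228 months = 68 months (rounded down)
After reduction: 228 − 68 = 160 months
Less time served: 160 months − 40 months = 120 months
Minimum 29 months: 120 months meets the minimum, no increase.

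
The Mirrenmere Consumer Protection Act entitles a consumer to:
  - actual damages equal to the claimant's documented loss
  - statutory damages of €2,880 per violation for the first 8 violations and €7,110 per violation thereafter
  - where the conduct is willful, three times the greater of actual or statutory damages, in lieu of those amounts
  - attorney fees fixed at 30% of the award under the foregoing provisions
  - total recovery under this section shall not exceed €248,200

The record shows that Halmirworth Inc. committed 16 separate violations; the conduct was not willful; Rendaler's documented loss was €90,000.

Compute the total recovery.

First 8 violations: 8 × €2,880 = €23,040
Remaining violations: (16 − 8) × €7,110 = €56,880
Statutory damages: €23,040 + €56,880 = €79,920
Conduct not willful: the in-lieu enhancement does not apply.
Actual plus statutory damages: €90,000 + €79,920 = €169,920
Attorney fees: 30% of €169,920 = €50,976
Total before cap: €169,920 + €50,976 = €220,896
Cap at €248,200: €220,896 is within the cap, no reduction.

Total recovery: €220,896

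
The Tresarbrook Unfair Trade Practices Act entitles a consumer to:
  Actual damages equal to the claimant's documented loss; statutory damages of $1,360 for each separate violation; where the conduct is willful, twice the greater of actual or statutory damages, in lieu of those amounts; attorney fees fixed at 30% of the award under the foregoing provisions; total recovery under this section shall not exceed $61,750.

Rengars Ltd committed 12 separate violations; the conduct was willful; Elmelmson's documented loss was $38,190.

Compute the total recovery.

$61,750

Statutory damages: 12 × $1,360 = $16,320
Greater of actual damages ($38,190) or statutory damages ($16,320): $38,190
Doubled: 2 × $38,190 = $76,380
Attorney fees: 30% of $76,380 = $22,914
Total before cap: $76,380 + $22,914 = $99,294
Cap at $61,750: $99,294 exceeds the cap → $61,750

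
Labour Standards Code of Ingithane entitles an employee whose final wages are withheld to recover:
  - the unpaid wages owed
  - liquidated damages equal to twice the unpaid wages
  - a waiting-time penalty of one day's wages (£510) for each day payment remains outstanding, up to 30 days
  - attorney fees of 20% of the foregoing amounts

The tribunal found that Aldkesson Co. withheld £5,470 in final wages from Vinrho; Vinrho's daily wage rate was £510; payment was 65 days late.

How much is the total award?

Doubled: 2 × £5,470 = £10,940
Penalty days: min(65, 30) = 30
Waiting-time penalty: 30 × £510 = £15,300
Subtotal: £5,470 + £10,940 + £15,300 = £31,710
Attorney fees: 20% of £31,710 = £6,342
Total award: £31,710 + £6,342 = £38,052

Total award: £38,052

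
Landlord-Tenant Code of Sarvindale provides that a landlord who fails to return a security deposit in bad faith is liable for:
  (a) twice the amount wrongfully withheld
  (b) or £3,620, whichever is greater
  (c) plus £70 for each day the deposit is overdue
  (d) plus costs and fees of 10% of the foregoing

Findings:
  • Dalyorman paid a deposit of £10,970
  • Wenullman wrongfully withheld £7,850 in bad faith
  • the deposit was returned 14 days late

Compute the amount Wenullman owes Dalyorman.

Doubled: 2 × £7,850 = £15,700
Minimum £3,620: £15,700 meets the minimum, no increase.
Late-return penalty: 14 × £70 = £980
Damages plus late penalty: £15,700 + £980 = £16,680
Costs and fees: 10% of £16,680 = £1,668
Total recovery: £16,680 + £1,668 = £18,348

£18,348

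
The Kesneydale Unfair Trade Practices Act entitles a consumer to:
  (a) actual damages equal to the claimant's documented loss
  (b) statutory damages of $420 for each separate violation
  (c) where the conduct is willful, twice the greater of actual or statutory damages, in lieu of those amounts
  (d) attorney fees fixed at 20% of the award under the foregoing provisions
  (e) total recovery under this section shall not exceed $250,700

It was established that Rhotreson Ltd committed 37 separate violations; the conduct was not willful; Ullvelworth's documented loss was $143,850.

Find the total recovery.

Statutory damages: 37 × $420 = $15,540
Conduct not willful: the in-lieu enhancement does not apply.
Actual plus statutory damages: $143,850 + $15,540 = $159,390
Attorney fees: 20% of $159,390 = $31,878
Total before cap: $159,390 + $31,878 = $191,268
Cap at $250,700: $191,268 is within the cap, no reduction.

$191,268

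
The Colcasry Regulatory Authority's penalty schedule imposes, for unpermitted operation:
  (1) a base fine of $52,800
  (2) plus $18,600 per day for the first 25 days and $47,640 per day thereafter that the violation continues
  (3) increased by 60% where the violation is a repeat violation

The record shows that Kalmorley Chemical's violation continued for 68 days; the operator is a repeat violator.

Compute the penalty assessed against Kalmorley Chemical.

First 25 days: 25 × $18,600 = $465,000
Remaining days: (68 − 25) × $47,640 = $2,048,520
Per-day component: $465,000 + $2,048,520 = $2,513,520
Base plus per-day: $52,800 + $2,513,520 = $2,566,320
Enhancement: 60% of $2,566,320 = $1,539,792
Enhanced fine: $2,566,320 + $1,539,792 = $4,106,112

$4,106,112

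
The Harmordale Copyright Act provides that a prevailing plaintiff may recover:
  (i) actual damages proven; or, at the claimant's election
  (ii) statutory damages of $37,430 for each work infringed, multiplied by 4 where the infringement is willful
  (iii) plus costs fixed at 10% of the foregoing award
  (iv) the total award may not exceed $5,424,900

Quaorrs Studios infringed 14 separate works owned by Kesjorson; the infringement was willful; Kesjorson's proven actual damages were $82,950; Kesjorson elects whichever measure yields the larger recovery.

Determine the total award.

$2,305,688

Statutory damages: 14 × $37,430 = $524,020
Multiplied by 4: 4 × $524,020 = $2,096,080
Greater of actual damages ($82,950) or enhanced statutory damages ($2,096,080): $2,096,080
Costs: 10% of $2,096,080 = $209,608
Award plus costs: $2,096,080 + $209,608 = $2,305,688
Cap at $5,424,900: $2,305,688 is within the cap, no reduction.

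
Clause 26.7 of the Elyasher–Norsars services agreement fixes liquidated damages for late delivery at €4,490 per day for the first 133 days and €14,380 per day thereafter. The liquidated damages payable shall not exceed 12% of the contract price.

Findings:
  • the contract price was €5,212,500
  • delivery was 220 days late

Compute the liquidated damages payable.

First 133 days: 133 × €4,490 = €597,170
Remaining days: (220 − 133) × €14,380 = €1,251,060
Accrued per-day damages: €597,170 + €1,251,060 = €1,848,230
Cap: 12% of €5,212,500 = €625,500
Cap at €625,500: €1,848,230 exceeds the cap → €625,500

€625,500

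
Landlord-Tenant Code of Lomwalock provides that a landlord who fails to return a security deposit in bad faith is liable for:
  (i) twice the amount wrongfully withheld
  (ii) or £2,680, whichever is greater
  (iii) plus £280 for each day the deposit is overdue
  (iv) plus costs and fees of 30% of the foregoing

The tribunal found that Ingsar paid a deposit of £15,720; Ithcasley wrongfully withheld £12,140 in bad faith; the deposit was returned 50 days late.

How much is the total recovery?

£49,764

Doubled: 2 × £12,140 = £24,280
Minimum £2,680: £24,280 meets the minimum, no increase.
Late-return penalty: 50 × £280 = £14,000
Damages plus late penalty: £24,280 + £14,000 = £38,280
Costs and fees: 30% of £38,280 = £11,484
Total recovery: £38,280 + £11,484 = £49,764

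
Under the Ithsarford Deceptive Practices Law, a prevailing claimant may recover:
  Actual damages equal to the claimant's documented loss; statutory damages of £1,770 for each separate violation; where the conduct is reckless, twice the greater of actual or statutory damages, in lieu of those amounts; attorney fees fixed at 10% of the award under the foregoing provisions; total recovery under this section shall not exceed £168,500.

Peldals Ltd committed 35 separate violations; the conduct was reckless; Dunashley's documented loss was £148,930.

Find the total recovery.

£168,500

Statutory damages: 35 × £1,770 = £61,950
Greater of actual damages (£148,930) or statutory damages (£61,950): £148,930
Doubled: 2 × £148,930 = £297,860
Attorney fees: 10% of £297,860 = £29,786
Total before cap: £297,860 + £29,786 = £327,646
Cap at £168,500: £327,646 exceeds the cap → £168,500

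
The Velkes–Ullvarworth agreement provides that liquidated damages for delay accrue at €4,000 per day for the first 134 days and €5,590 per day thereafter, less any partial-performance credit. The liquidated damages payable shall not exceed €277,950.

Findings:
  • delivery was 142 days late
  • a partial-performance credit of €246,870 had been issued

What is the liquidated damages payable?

First 134 days: 134 × €4,000 = €536,000
Remaining days: (142 − 134) × €5,590 = €44,720
Accrued per-day damages: €536,000 + €44,720 = €580,720
Less partial-performance credit: €580,720 − €246,870 = €333,850
Cap at €277,950: €333,850 exceeds the cap → €277,950

€277,950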